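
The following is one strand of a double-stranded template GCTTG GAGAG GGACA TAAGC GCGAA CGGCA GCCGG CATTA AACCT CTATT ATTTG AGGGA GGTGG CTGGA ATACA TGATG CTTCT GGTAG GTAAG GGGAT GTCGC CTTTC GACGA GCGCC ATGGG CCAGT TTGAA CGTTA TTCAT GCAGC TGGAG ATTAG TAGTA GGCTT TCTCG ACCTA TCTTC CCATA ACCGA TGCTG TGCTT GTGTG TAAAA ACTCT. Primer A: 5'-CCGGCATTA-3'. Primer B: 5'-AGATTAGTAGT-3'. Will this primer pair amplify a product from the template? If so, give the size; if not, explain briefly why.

No product — both primers anneal to the same strand and extend in the same direction.

Primer A (CCGGCATTA) matches the top strand at positions 32–40 (3' end points downstream).
Primer B (AGATTAGTAGT) also matches the top strand directly, at positions 154–164 — its reverse complement ACTACTAATCT is not present.
Both primers anneal to the bottom strand with 3' ends pointing the same way, so neither can prime synthesis back toward the other.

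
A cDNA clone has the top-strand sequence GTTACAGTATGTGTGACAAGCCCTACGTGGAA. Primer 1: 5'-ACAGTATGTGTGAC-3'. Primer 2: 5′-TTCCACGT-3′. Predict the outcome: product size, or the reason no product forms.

Primer 1 (ACAGTATGTGTGAC) matches the top strand at positions 4–17; it acts as a forward primer.
Primer 2's reverse complement is ACGTGGAA, matching the top strand at positions 25–32; it acts as a reverse primer.
The 3' ends face each other across positions 4–32, giving a 29 bp product.

Yes — a 29 bp product.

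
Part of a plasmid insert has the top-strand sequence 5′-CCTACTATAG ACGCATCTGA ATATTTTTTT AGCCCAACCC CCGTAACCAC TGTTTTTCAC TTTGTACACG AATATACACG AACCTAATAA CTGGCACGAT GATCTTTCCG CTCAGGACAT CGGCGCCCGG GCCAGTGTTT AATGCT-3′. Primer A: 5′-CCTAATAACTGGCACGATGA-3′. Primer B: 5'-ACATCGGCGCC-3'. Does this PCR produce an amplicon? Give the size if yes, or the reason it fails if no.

No product — both primers anneal to the same strand and extend in the same direction.

Primer A (CCTAATAACTGGCACGATGA) matches the top strand at positions 83–102 (3' end points downstream).
Primer B (ACATCGGCGCC) also matches the top strand directly, at positions 117–127 — its reverse complement GGCGCCGATGT is not present.
Both primers anneal to the bottom strand with 3' ends pointing the same way, so neither can prime synthesis back toward the other.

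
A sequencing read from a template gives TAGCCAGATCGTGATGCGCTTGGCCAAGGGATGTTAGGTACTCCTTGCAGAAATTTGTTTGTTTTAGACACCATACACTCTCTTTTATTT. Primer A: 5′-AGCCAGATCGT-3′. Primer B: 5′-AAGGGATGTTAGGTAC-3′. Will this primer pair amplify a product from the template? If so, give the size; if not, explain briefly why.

No product — both primers anneal to the same strand and extend in the same direction.

Primer A (AGCCAGATCGT) matches the top strand at positions 2–12 (3' end points downstream).
Primer B (AAGGGATGTTAGGTAC) also matches the top strand directly, at positions 26–41 — its reverse complement GTACCTAACATCCCTT is not present.
Both primers anneal to the bottom strand with 3' ends pointing the same way, so neither can prime synthesis back toward the other.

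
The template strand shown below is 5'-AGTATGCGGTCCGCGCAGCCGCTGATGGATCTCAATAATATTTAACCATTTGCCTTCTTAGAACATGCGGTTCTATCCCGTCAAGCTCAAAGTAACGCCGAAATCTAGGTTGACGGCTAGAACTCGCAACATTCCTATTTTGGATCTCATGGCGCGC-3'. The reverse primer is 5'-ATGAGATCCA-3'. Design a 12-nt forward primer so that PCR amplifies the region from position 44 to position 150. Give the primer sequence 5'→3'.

The reverse primer's reverse complement TGGATCTCAT matches the template at positions 141–150; the product starts at position 44.
The forward primer is identical to the top strand over positions 44–55: AACCATTTGCCT.

5'-AACCATTTGCCT-3'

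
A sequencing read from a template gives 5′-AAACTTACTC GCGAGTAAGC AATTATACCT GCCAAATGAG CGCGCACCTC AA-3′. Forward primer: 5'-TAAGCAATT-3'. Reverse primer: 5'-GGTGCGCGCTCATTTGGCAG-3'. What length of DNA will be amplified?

Scanning the template, TAAGCAATT occurs at positions 16–24; this primer anneals to the bottom strand there with its 3' end pointing downstream.
Reverse complement of the reverse primer: CTGCCAAATGAGCGCGCACC. This occurs on the top strand at positions 29–48.
The product runs from position 16 to position 48, so its length is 48 − 16 + 1 = 33 bp.

33 bp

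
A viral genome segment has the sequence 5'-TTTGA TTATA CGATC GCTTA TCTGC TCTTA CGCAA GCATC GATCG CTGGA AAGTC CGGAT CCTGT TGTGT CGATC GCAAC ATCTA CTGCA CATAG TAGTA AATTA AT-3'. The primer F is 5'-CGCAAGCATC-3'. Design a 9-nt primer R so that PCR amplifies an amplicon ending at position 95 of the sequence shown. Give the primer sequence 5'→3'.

5'-CTATGTGCA-3'

The forward primer binds at positions 31–40; the product's 3' end on the top strand is position 95.
The reverse primer anneals to the top strand over positions 87–95, i.e. to TGCACATAG.
Its sequence written 5'→3' is the reverse complement: CTATGTGCA.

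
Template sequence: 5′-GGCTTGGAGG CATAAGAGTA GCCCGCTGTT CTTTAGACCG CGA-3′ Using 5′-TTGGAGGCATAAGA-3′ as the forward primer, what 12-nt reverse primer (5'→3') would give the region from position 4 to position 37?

The product's 3' end on the top strand is position 37.
The reverse primer anneals to the top strand over positions 26–37, i.e. to CTGTTCTTTAGA.
Its sequence written 5'→3' is the reverse complement: TCTAAAGAACAG.

5'-TCTAAAGAACAG-3'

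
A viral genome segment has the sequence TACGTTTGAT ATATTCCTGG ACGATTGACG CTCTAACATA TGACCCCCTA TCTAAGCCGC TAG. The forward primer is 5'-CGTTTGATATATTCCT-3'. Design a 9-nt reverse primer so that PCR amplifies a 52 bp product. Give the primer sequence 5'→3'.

The forward primer binds at positions 3–18, so a 52 bp product ends at position 3 + 52 − 1 = 54.
The reverse primer anneals to the top strand over positions 46–54, i.e. to CCCTATCTA.
Its sequence written 5'→3' is the reverse complement: TAGATAGGG.

5'-TAGATAGGG-3'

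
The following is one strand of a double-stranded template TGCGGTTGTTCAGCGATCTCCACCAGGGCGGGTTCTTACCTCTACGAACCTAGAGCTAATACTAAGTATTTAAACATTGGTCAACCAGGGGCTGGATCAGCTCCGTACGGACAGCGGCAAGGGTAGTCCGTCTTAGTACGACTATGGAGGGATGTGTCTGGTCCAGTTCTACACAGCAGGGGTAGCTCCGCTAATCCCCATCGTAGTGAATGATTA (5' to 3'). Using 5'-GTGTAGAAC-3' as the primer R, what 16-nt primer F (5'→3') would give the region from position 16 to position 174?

5'-ATCTCCACCAGGGCGG-3'

The reverse primer's reverse complement GTTCTACAC matches the template at positions 166–174; the product starts at position 16.
The forward primer is identical to the top strand over positions 16–31: ATCTCCACCAGGGCGG.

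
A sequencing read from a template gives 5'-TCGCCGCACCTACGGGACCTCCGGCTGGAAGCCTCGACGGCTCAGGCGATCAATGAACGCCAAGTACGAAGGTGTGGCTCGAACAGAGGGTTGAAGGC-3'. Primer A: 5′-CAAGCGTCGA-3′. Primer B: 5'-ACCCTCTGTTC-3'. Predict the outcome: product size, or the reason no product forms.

No product — primer A has no binding site in the template.

Primer A (CAAGCGTCGA) does not match the top strand, and its reverse complement TCGACGCTTG does not match either.
With no annealing site for primer A, no amplification occurs.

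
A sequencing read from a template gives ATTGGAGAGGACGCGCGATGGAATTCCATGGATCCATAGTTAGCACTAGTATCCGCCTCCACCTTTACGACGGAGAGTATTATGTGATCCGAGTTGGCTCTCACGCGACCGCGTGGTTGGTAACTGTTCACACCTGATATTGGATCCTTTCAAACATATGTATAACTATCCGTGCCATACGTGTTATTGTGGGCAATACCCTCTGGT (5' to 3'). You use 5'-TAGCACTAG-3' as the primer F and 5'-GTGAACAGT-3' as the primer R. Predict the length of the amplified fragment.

91 bp

Forward primer TAGCACTAG is found on the top strand at positions 41–49.
The reverse primer's reverse complement is ACTGTTCAC, which matches the template at positions 123–131.
Product length = (reverse-primer end) − (forward-primer start) + 1 = 131 − 41 + 1 = 91 bp.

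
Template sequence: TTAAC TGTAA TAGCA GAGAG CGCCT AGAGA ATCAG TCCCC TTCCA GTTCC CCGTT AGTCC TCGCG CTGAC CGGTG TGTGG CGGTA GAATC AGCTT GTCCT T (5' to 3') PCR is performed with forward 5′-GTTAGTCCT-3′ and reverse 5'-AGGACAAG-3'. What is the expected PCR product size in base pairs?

48 bp

Scanning the template, GTTAGTCCT occurs at positions 53–61; this primer anneals to the bottom strand there with its 3' end pointing downstream.
The reverse primer's reverse complement is CTTGTCCT, which matches the template at positions 93–100.
Amplicon spans positions 53–100: 48 bp.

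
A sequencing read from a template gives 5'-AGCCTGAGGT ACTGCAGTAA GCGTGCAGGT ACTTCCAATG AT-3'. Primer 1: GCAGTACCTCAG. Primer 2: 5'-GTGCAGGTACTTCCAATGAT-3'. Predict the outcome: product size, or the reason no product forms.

Primer 1 (GCAGTACCTCAG) has reverse complement CTGAGGTACTGC, which matches the top strand at positions 4–15; primer 1 anneals to the top strand there with its 3' end pointing upstream toward position 4.
Primer 2 (GTGCAGGTACTTCCAATGAT) matches the top strand directly at positions 23–42; it anneals to the bottom strand with its 3' end pointing downstream toward position 42.
The 3' ends diverge (primer 1 extends toward position 1, primer 2 toward position 42), so the primers never converge on a shared product.

No product — the primers' 3' ends point away from each other.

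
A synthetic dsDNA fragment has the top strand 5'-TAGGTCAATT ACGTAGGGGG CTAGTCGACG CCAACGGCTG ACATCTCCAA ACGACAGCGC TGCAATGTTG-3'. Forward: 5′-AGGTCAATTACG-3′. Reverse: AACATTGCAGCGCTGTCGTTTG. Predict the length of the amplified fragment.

68 bp

Scanning the template, AGGTCAATTACG occurs at positions 2–13; this primer anneals to the bottom strand there with its 3' end pointing downstream.
Taking the reverse complement of AACATTGCAGCGCTGTCGTTTG gives CAAACGACAGCGCTGCAATGTT, found at positions 48–69 on the template; the primer anneals here to the top strand with its 3' end pointing upstream.
The product runs from position 2 to position 69, so its length is 69 − 2 + 1 = 68 bp.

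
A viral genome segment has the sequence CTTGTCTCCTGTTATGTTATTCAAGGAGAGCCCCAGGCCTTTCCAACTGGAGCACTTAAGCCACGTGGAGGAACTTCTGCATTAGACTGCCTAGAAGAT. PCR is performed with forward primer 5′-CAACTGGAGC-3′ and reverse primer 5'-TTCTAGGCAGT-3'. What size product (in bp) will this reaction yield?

Forward primer CAACTGGAGC is found on the top strand at positions 44–53.
The reverse primer's reverse complement is ACTGCCTAGAA, which matches the template at positions 86–96.
Product length = (reverse-primer end) − (forward-primer start) + 1 = 96 − 44 + 1 = 53 bp.

53 bp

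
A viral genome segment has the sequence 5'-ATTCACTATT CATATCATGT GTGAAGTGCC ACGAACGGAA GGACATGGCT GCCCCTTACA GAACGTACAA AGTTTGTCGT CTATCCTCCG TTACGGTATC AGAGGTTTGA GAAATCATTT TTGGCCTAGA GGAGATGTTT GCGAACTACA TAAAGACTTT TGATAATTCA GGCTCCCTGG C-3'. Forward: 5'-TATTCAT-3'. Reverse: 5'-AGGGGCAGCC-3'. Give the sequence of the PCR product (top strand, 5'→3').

The forward primer matches the template at positions 7–13.
Reverse complement of the reverse primer: GGCTGCCCCT. This occurs on the top strand at positions 47–56.
The product is the template from position 7 through 56 (50 bp).

5'-TATTCATATCATGTGTGAAGTGCCACGAACGGAAGGACATGGCTGCCCCT-3'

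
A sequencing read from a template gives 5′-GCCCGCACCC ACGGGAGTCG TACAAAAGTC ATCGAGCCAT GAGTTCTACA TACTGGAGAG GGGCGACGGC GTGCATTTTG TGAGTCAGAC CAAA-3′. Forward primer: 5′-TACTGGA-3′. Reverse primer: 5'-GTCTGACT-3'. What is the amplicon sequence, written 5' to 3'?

5'-TACTGGAGAGGGGCGACGGCGTGCATTTTGTGAGTCAGAC-3'

Scanning the template, TACTGGA occurs at positions 51–57; this primer anneals to the bottom strand there with its 3' end pointing downstream.
Reverse complement of the reverse primer: AGTCAGAC. This occurs on the top strand at positions 83–90.
The product is the template from position 51 through 90 (40 bp).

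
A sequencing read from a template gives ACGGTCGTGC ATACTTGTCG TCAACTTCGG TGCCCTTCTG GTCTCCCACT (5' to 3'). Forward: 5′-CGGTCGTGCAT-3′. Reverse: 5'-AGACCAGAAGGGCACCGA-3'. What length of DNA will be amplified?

Forward primer CGGTCGTGCAT is found on the top strand at positions 2–12.
The reverse primer's reverse complement is TCGGTGCCCTTCTGGTCT, which matches the template at positions 27–44.
The product runs from position 2 to position 44, so its length is 44 − 2 + 1 = 43 bp.

43 bp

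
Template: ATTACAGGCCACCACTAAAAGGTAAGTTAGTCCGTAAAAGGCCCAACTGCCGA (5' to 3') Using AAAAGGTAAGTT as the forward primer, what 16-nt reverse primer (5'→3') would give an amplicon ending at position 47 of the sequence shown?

5'-GTTGGGCCTTTTACGG-3'

The forward primer binds at positions 17–28; the product's 3' end on the top strand is position 47.
The reverse primer anneals to the top strand over positions 32–47, i.e. to CCGTAAAAGGCCCAAC.
Its sequence written 5'→3' is the reverse complement: GTTGGGCCTTTTACGG.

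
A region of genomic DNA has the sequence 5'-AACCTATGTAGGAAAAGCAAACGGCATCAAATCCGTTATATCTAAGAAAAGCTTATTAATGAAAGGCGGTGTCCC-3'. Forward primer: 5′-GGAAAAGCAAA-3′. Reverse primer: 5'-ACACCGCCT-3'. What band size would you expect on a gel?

Forward primer GGAAAAGCAAA is found on the top strand at positions 11–21.
Taking the reverse complement of ACACCGCCT gives AGGCGGTGT, found at positions 64–72 on the template; the primer anneals here to the top strand with its 3' end pointing upstream.
Amplicon spans positions 11–72: 62 bp.

62 bp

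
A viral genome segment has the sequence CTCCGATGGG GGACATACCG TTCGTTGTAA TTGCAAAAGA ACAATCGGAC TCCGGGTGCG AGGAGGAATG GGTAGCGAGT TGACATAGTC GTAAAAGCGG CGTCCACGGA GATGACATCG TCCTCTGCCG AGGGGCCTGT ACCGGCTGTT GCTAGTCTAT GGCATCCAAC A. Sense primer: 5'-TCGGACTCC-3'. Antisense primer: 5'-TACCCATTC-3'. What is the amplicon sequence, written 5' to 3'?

5'-TCGGACTCCGGGTGCGAGGAGGAATGGGTA-3'

Forward primer TCGGACTCC is found on the top strand at positions 45–53.
Taking the reverse complement of TACCCATTC gives GAATGGGTA, found at positions 66–74 on the template; the primer anneals here to the top strand with its 3' end pointing upstream.
The product is the template from position 45 through 74 (30 bp).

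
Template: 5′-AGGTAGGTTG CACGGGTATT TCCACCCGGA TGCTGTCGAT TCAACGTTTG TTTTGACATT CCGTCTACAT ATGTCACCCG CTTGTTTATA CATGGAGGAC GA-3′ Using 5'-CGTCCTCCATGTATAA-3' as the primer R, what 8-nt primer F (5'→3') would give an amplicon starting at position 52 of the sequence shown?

The reverse primer's reverse complement TTATACATGGAGGACG matches the template at positions 86–101; the product starts at position 52.
The forward primer is identical to the top strand over positions 52–59: TTTGACAT.

5'-TTTGACAT-3'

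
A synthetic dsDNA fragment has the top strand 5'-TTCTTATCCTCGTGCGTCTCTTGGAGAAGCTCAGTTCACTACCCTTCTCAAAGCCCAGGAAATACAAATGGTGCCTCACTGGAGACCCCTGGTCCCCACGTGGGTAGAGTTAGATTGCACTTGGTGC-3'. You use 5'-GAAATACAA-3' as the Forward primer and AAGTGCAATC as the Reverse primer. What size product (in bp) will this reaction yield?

64 bp

Forward primer GAAATACAA is found on the top strand at positions 59–67.
Reverse complement of the reverse primer: GATTGCACTT. This occurs on the top strand at positions 113–122.
Amplicon spans positions 59–122: 64 bp.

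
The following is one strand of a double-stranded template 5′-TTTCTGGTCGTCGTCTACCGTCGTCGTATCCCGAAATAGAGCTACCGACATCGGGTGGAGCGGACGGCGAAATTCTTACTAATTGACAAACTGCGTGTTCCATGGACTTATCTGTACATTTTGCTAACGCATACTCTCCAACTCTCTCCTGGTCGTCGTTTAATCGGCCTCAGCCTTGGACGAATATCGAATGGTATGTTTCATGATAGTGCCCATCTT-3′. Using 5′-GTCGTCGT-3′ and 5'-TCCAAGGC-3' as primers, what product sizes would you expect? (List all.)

174 bp, 161 bp, 29 bp

The forward primer GTCGTCGT matches the top strand at positions 7–14, 20–27, 152–159.
The reverse primer's reverse complement is GCCTTGGA, matching at positions 173–180.
Each forward site pairs with the reverse site to give a product ending at position 180: sizes 174, 161, 29 bp.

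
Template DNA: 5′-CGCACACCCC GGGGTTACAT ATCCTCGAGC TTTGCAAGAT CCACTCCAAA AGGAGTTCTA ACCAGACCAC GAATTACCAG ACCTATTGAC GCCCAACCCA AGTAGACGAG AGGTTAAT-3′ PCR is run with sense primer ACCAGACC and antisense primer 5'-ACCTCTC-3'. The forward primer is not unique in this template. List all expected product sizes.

54 bp, 39 bp

The forward primer ACCAGACC matches the top strand at positions 61–68, 76–83.
The reverse primer's reverse complement is GAGAGGT, matching at positions 108–114.
Each forward site pairs with the reverse site to give a product ending at position 114: sizes 54, 39 bp.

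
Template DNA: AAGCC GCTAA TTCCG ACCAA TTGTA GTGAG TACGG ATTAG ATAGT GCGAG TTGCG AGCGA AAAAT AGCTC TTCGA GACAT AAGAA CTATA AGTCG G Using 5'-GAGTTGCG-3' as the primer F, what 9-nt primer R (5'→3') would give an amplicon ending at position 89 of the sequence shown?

5'-ATAGTTCTT-3'

The forward primer binds at positions 48–55; the product's 3' end on the top strand is position 89.
The reverse primer anneals to the top strand over positions 81–89, i.e. to AAGAACTAT.
Its sequence written 5'→3' is the reverse complement: ATAGTTCTT.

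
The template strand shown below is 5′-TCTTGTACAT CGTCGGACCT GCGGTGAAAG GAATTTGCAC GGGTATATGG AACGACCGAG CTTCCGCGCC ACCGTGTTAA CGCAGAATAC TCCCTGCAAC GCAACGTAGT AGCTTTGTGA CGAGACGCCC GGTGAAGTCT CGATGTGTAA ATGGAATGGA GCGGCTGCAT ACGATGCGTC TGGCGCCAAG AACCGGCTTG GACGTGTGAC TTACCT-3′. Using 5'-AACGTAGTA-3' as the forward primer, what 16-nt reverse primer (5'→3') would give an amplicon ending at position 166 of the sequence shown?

5'-AGCCGCTCCATTCCAT-3'

The forward primer binds at positions 103–111; the product's 3' end on the top strand is position 166.
The reverse primer anneals to the top strand over positions 151–166, i.e. to ATGGAATGGAGCGGCT.
Its sequence written 5'→3' is the reverse complement: AGCCGCTCCATTCCAT.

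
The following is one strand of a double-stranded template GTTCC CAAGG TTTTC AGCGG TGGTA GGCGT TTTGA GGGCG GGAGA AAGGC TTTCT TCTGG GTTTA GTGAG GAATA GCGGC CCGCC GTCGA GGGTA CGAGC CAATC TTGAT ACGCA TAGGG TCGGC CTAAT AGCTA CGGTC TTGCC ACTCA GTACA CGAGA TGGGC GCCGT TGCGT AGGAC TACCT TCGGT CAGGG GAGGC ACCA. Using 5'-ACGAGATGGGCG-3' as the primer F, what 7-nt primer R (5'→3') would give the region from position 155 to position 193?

The product's 3' end on the top strand is position 193.
The reverse primer anneals to the top strand over positions 187–193, i.e. to CGGTCAG.
Its sequence written 5'→3' is the reverse complement: CTGACCG.

5'-CTGACCG-3'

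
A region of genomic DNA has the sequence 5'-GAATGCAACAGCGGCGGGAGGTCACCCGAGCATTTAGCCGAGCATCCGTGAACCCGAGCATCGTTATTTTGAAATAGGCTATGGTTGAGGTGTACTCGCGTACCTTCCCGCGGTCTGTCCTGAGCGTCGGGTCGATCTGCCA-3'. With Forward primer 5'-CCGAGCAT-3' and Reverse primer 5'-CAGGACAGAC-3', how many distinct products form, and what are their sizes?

Three products: 97 bp, 85 bp, 69 bp

The forward primer CCGAGCAT matches the top strand at positions 26–33, 38–45, 54–61.
The reverse primer's reverse complement is GTCTGTCCTG, matching at positions 113–122.
Each forward site pairs with the reverse site to give a product ending at position 122: sizes 97, 85, 69 bp.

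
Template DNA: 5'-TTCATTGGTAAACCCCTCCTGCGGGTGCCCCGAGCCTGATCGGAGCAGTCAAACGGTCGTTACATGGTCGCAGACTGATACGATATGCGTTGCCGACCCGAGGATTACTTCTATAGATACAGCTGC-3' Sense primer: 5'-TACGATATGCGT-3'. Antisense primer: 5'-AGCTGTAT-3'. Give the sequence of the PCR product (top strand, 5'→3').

Forward primer TACGATATGCGT is found on the top strand at positions 79–90.
Reverse complement of the reverse primer: ATACAGCT. This occurs on the top strand at positions 117–124.
The product is the template from position 79 through 124 (46 bp).

5'-TACGATATGCGTTGCCGACCCGAGGATTACTTCTATAGATACAGCT-3'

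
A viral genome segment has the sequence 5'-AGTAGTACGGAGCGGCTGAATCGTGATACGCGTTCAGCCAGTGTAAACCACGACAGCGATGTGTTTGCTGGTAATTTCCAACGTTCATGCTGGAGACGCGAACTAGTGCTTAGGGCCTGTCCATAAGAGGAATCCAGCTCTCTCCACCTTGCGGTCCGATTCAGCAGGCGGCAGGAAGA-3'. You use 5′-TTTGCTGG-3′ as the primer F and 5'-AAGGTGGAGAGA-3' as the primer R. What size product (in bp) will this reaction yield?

Scanning the template, TTTGCTGG occurs at positions 64–71; this primer anneals to the bottom strand there with its 3' end pointing downstream.
Taking the reverse complement of AAGGTGGAGAGA gives TCTCTCCACCTT, found at positions 139–150 on the template; the primer anneals here to the top strand with its 3' end pointing upstream.
Amplicon spans positions 64–150: 87 bp.

87 bp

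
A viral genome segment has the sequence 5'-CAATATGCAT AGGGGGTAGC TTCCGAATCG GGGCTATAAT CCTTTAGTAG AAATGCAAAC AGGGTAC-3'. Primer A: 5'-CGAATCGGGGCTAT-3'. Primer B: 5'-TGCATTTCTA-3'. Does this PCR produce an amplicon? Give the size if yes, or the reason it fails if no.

Yes — a 34 bp product.

Primer A (CGAATCGGGGCTAT) matches the top strand at positions 24–37; it acts as a forward primer.
Primer B's reverse complement is TAGAAATGCA, matching the top strand at positions 48–57; it acts as a reverse primer.
The 3' ends face each other across positions 24–57, giving a 34 bp product.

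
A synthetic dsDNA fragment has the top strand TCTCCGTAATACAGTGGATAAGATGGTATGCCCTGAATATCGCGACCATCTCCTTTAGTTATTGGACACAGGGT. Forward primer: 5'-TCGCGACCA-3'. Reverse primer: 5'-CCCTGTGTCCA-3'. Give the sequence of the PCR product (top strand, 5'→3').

The forward primer matches the template at positions 40–48.
Taking the reverse complement of CCCTGTGTCCA gives TGGACACAGGG, found at positions 63–73 on the template; the primer anneals here to the top strand with its 3' end pointing upstream.
The product is the template from position 40 through 73 (34 bp).

5'-TCGCGACCATCTCCTTTAGTTATTGGACACAGGG-3'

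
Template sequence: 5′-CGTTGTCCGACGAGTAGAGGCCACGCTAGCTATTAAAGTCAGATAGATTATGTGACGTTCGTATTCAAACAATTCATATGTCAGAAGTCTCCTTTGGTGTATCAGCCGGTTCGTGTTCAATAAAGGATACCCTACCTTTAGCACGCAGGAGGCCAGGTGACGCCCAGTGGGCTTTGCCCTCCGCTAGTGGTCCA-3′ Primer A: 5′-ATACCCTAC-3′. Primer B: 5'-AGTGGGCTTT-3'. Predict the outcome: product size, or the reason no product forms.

Primer A (ATACCCTAC) matches the top strand at positions 127–135 (3' end points downstream).
Primer B (AGTGGGCTTT) also matches the top strand directly, at positions 166–175 — its reverse complement AAAGCCCACT is not present.
Both primers anneal to the bottom strand with 3' ends pointing the same way, so neither can prime synthesis back toward the other.

No product — both primers anneal to the same strand and extend in the same direction.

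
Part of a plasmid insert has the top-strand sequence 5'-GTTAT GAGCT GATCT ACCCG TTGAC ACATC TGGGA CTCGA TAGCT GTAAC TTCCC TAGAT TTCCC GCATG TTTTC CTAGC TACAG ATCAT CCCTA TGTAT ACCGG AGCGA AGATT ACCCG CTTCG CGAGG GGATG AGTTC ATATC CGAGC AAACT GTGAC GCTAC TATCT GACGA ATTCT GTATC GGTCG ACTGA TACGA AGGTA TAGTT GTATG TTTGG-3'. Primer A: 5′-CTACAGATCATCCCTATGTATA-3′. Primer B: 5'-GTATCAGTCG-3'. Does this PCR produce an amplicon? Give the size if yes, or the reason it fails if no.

Yes — a 119 bp product.

Primer A (CTACAGATCATCCCTATGTATA) matches the top strand at positions 80–101; it acts as a forward primer.
Primer B's reverse complement is CGACTGATAC, matching the top strand at positions 189–198; it acts as a reverse primer.
The 3' ends face each other across positions 80–198, giving a 119 bp product.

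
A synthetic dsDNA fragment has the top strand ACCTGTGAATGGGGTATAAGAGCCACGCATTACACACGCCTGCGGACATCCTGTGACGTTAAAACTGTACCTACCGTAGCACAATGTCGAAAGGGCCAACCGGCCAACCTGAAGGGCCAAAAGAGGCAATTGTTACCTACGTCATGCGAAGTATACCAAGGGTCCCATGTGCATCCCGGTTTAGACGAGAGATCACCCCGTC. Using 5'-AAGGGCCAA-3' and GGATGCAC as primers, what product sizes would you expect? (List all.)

86 bp, 65 bp

The forward primer AAGGGCCAA matches the top strand at positions 91–99, 112–120.
The reverse primer's reverse complement is GTGCATCC, matching at positions 169–176.
Each forward site pairs with the reverse site to give a product ending at position 176: sizes 86, 65 bp.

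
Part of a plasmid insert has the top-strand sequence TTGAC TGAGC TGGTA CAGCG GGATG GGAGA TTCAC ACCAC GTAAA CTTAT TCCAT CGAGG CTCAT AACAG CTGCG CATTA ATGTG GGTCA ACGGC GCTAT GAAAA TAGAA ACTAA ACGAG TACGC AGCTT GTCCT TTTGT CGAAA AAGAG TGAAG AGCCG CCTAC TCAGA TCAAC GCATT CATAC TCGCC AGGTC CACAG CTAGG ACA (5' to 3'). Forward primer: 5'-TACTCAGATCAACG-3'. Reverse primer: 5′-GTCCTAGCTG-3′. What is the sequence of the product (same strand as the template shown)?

Forward primer TACTCAGATCAACG is found on the top strand at positions 163–176.
The reverse primer's reverse complement is CAGCTAGGAC, which matches the template at positions 198–207.
The product is the template from position 163 through 207 (45 bp).

5'-TACTCAGATCAACGCATTCATACTCGCCAGGTCCACAGCTAGGAC-3'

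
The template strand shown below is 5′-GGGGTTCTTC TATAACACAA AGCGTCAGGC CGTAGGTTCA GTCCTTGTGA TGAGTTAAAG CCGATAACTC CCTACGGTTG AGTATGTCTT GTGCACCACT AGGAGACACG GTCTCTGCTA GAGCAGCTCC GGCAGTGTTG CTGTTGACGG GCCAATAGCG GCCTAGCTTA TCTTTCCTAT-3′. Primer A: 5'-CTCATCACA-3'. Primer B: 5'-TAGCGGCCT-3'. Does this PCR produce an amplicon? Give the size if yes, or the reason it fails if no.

Primer A (CTCATCACA) has reverse complement TGTGATGAG, which matches the top strand at positions 46–54; primer A anneals to the top strand there with its 3' end pointing upstream toward position 46.
Primer B (TAGCGGCCT) matches the top strand directly at positions 156–164; it anneals to the bottom strand with its 3' end pointing downstream toward position 164.
The 3' ends diverge (primer A extends toward position 1, primer B toward position 180), so the primers never converge on a shared product.

No product — the primers' 3' ends point away from each other.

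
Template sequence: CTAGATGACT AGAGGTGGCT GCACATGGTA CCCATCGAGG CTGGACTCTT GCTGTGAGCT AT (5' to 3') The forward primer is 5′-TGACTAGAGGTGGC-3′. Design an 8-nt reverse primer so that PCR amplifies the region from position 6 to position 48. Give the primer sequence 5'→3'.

The product's 3' end on the top strand is position 48.
The reverse primer anneals to the top strand over positions 41–48, i.e. to CTGGACTC.
Its sequence written 5'→3' is the reverse complement: GAGTCCAG.

5'-GAGTCCAG-3'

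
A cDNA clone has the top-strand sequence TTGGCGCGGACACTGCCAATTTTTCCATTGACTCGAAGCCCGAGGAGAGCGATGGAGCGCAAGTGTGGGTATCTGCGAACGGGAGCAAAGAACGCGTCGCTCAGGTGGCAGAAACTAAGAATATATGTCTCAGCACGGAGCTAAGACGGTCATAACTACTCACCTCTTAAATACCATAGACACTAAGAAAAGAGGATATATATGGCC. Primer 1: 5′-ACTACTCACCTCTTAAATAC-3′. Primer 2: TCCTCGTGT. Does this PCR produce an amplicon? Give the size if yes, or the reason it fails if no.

No product — primer 2 has no binding site in the template.

Primer 2 (TCCTCGTGT) does not match the top strand, and its reverse complement ACACGAGGA does not match either.
With no annealing site for primer 2, no amplification occurs.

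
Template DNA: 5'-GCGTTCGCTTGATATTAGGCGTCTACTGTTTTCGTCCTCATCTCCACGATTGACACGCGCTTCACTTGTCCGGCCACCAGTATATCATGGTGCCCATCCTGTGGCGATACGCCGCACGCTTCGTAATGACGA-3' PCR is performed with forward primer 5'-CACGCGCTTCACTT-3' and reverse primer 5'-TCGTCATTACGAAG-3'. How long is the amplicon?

Scanning the template, CACGCGCTTCACTT occurs at positions 54–67; this primer anneals to the bottom strand there with its 3' end pointing downstream.
The reverse primer's reverse complement is CTTCGTAATGACGA, which matches the template at positions 119–132.
The product runs from position 54 to position 132, so its length is 132 − 54 + 1 = 79 bp.

79 bp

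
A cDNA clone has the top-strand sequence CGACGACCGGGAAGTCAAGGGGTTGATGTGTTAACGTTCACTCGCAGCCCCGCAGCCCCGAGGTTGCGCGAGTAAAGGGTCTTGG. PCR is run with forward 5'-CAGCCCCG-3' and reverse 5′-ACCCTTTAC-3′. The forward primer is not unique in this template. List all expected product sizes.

36 bp, 28 bp

The forward primer CAGCCCCG matches the top strand at positions 45–52, 53–60.
The reverse primer's reverse complement is GTAAAGGGT, matching at positions 72–80.
Each forward site pairs with the reverse site to give a product ending at position 80: sizes 36, 28 bp.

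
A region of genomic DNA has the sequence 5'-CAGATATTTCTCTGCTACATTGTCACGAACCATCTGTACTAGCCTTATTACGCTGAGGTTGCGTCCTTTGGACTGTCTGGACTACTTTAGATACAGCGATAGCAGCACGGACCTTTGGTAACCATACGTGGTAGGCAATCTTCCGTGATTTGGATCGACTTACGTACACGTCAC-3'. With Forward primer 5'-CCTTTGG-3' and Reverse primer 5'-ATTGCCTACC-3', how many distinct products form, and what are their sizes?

Two products: 75 bp, 28 bp

The forward primer CCTTTGG matches the top strand at positions 65–71, 112–118.
The reverse primer's reverse complement is GGTAGGCAAT, matching at positions 130–139.
Each forward site pairs with the reverse site to give a product ending at position 139: sizes 75, 28 bp.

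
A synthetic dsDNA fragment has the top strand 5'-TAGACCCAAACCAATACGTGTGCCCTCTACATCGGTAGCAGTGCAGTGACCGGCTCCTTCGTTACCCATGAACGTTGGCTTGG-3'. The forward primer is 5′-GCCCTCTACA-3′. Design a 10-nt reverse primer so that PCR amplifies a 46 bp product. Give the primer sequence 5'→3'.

The forward primer binds at positions 22–31, so a 46 bp product ends at position 22 + 46 − 1 = 67.
The reverse primer anneals to the top strand over positions 58–67, i.e. to TTCGTTACCC.
Its sequence written 5'→3' is the reverse complement: GGGTAACGAA.

5'-GGGTAACGAA-3'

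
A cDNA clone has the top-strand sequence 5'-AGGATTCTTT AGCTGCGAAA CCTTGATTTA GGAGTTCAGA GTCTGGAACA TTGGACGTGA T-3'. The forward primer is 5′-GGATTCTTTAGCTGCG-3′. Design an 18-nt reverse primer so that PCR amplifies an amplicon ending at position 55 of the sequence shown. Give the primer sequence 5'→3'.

The forward primer binds at positions 2–17; the product's 3' end on the top strand is position 55.
The reverse primer anneals to the top strand over positions 38–55, i.e. to AGAGTCTGGAACATTGGA.
Its sequence written 5'→3' is the reverse complement: TCCAATGTTCCAGACTCT.

5'-TCCAATGTTCCAGACTCT-3'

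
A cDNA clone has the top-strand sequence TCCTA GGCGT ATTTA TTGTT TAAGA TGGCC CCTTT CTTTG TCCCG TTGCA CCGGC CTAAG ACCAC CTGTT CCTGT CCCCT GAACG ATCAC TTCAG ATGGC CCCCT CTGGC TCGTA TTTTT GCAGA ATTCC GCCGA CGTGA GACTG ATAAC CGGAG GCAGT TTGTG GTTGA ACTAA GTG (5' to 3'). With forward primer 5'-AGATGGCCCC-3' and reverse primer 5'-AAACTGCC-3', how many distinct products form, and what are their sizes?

The forward primer AGATGGCCCC matches the top strand at positions 23–32, 94–103.
The reverse primer's reverse complement is GGCAGTTT, matching at positions 155–162.
Each forward site pairs with the reverse site to give a product ending at position 162: sizes 140, 69 bp.

Two products: 140 bp, 69 bp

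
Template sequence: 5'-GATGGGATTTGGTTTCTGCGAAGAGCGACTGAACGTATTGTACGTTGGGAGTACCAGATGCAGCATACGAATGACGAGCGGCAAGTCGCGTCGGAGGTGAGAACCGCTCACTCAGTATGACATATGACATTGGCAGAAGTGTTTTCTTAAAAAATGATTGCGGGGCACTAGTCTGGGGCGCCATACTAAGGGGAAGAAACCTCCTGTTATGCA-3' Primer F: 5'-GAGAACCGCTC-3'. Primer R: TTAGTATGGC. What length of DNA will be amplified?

Forward primer GAGAACCGCTC is found on the top strand at positions 99–109.
Reverse complement of the reverse primer: GCCATACTAA. This occurs on the top strand at positions 180–189.
Amplicon spans positions 99–189: 91 bp.

91 bp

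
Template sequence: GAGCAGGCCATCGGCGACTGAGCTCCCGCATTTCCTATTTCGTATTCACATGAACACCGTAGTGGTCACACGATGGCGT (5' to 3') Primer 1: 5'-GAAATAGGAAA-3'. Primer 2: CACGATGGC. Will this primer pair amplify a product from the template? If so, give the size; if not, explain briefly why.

Primer 1 (GAAATAGGAAA) has reverse complement TTTCCTATTTC, which matches the top strand at positions 31–41; primer 1 anneals to the top strand there with its 3' end pointing upstream toward position 31.
Primer 2 (CACGATGGC) matches the top strand directly at positions 69–77; it anneals to the bottom strand with its 3' end pointing downstream toward position 77.
The 3' ends diverge (primer 1 extends toward position 1, primer 2 toward position 79), so the primers never converge on a shared product.

No product — the primers' 3' ends point away from each other.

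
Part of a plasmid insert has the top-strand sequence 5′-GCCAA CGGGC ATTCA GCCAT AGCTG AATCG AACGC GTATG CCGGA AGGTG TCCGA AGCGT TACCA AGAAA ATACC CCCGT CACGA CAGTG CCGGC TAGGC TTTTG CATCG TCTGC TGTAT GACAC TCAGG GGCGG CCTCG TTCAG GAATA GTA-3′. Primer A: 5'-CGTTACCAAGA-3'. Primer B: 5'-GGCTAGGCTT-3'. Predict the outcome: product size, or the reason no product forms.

No product — both primers anneal to the same strand and extend in the same direction.

Primer A (CGTTACCAAGA) matches the top strand at positions 58–68 (3' end points downstream).
Primer B (GGCTAGGCTT) also matches the top strand directly, at positions 93–102 — its reverse complement AAGCCTAGCC is not present.
Both primers anneal to the bottom strand with 3' ends pointing the same way, so neither can prime synthesis back toward the other.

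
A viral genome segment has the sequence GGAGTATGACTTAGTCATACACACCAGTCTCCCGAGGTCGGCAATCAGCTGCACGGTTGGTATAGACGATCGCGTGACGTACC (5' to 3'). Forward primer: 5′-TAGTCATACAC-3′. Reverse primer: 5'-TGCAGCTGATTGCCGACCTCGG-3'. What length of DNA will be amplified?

The forward primer matches the template at positions 12–22.
Taking the reverse complement of TGCAGCTGATTGCCGACCTCGG gives CCGAGGTCGGCAATCAGCTGCA, found at positions 32–53 on the template; the primer anneals here to the top strand with its 3' end pointing upstream.
Product length = (reverse-primer end) − (forward-primer start) + 1 = 53 − 12 + 1 = 42 bp.

42 bp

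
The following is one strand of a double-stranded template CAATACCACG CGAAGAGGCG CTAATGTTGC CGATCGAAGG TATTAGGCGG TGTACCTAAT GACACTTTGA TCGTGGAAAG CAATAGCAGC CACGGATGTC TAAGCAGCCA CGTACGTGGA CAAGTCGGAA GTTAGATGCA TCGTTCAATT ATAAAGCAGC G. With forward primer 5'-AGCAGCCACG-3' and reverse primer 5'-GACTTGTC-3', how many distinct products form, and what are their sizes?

Two products: 42 bp, 24 bp

The forward primer AGCAGCCACG matches the top strand at positions 85–94, 103–112.
The reverse primer's reverse complement is GACAAGTC, matching at positions 119–126.
Each forward site pairs with the reverse site to give a product ending at position 126: sizes 42, 24 bp.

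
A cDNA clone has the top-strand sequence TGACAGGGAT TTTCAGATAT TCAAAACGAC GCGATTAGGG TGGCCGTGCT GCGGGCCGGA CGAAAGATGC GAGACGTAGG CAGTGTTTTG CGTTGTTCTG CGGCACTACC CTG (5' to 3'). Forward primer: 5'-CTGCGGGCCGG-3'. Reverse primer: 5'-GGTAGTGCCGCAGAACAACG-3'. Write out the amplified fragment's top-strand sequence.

Forward primer CTGCGGGCCGG is found on the top strand at positions 49–59.
The reverse primer's reverse complement is CGTTGTTCTGCGGCACTACC, which matches the template at positions 91–110.
The product is the template from position 49 through 110 (62 bp).

5'-CTGCGGGCCGGACGAAAGATGCGAGACGTAGGCAGTGTTTTGCGTTGTTCTGCGGCACTACC-3'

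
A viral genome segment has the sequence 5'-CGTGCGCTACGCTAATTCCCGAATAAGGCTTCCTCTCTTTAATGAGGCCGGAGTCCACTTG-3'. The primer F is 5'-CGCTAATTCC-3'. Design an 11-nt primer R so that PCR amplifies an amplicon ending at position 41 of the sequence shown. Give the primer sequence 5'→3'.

5'-TAAAGAGAGGA-3'

The forward primer binds at positions 10–19; the product's 3' end on the top strand is position 41.
The reverse primer anneals to the top strand over positions 31–41, i.e. to TCCTCTCTTTA.
Its sequence written 5'→3' is the reverse complement: TAAAGAGAGGA.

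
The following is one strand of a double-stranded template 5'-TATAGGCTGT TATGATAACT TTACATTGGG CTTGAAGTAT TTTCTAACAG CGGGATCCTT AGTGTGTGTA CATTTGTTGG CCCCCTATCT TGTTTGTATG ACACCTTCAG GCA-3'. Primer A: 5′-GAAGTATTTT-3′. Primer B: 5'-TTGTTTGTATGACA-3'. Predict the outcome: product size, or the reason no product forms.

Primer A (GAAGTATTTT) matches the top strand at positions 34–43 (3' end points downstream).
Primer B (TTGTTTGTATGACA) also matches the top strand directly, at positions 90–103 — its reverse complement TGTCATACAAACAA is not present.
Both primers anneal to the bottom strand with 3' ends pointing the same way, so neither can prime synthesis back toward the other.

No product — both primers anneal to the same strand and extend in the same direction.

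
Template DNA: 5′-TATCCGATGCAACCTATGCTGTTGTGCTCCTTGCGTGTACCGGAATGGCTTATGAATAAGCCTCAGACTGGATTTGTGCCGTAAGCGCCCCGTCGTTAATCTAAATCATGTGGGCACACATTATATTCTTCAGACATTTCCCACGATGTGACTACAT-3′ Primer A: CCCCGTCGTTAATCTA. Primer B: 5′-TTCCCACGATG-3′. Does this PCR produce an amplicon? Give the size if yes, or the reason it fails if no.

Primer A (CCCCGTCGTTAATCTA) matches the top strand at positions 88–103 (3' end points downstream).
Primer B (TTCCCACGATG) also matches the top strand directly, at positions 138–148 — its reverse complement CATCGTGGGAA is not present.
Both primers anneal to the bottom strand with 3' ends pointing the same way, so neither can prime synthesis back toward the other.

No product — both primers anneal to the same strand and extend in the same direction.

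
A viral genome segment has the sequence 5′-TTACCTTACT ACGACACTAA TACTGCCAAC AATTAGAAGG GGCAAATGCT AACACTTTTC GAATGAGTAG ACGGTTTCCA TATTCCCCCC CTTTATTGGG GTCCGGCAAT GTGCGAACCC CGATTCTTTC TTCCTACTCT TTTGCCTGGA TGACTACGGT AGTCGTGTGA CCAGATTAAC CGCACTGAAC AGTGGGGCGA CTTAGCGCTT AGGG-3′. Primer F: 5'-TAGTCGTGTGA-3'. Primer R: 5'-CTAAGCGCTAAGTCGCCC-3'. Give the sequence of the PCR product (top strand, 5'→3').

5'-TAGTCGTGTGACCAGATTAACCGCACTGAACAGTGGGGCGACTTAGCGCTTAG-3'

The forward primer matches the template at positions 160–170.
Taking the reverse complement of CTAAGCGCTAAGTCGCCC gives GGGCGACTTAGCGCTTAG, found at positions 195–212 on the template; the primer anneals here to the top strand with its 3' end pointing upstream.
The product is the template from position 160 through 212 (53 bp).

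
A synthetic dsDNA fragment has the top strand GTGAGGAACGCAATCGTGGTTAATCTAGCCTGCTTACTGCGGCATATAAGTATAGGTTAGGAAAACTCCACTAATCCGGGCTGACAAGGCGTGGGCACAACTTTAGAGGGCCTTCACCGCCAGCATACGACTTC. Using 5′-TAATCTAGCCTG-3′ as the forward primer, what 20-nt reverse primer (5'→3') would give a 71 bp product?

5'-CGCCTTGTCAGCCCGGATTA-3'

The forward primer binds at positions 21–32, so a 71 bp product ends at position 21 + 71 − 1 = 91.
The reverse primer anneals to the top strand over positions 72–91, i.e. to TAATCCGGGCTGACAAGGCG.
Its sequence written 5'→3' is the reverse complement: CGCCTTGTCAGCCCGGATTA.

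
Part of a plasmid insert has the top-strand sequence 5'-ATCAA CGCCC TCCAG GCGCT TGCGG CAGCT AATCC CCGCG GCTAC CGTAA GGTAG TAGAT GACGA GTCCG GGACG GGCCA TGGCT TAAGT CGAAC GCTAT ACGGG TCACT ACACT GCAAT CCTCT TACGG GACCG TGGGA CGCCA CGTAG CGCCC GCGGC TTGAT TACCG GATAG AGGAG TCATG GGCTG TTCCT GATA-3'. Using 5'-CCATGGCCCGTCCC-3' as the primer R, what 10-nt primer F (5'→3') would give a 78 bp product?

The reverse primer's reverse complement GGGACGGGCCATGG matches the template at positions 70–83, so the product ends at position 83.
A 78 bp product then starts at position 83 − 78 + 1 = 6.
The forward primer is identical to the top strand there: CGCCCTCCAG.

5'-CGCCCTCCAG-3'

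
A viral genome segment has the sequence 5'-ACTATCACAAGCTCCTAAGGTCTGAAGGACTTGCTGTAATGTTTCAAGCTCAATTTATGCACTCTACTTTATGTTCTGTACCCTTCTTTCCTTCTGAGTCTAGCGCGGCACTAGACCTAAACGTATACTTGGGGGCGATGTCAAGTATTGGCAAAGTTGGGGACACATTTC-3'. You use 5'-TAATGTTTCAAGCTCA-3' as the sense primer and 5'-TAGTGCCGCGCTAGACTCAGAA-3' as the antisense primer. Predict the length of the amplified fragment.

77 bp

Forward primer TAATGTTTCAAGCTCA is found on the top strand at positions 37–52.
The reverse primer's reverse complement is TTCTGAGTCTAGCGCGGCACTA, which matches the template at positions 92–113.
Amplicon spans positions 37–113: 77 bp.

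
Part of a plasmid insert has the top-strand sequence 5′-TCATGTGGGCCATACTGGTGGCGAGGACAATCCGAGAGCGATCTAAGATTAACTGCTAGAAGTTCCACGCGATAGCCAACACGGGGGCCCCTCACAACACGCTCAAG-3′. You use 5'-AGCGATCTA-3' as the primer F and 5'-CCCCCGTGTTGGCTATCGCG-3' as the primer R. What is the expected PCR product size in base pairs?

51 bp

Scanning the template, AGCGATCTA occurs at positions 37–45; this primer anneals to the bottom strand there with its 3' end pointing downstream.
Reverse complement of the reverse primer: CGCGATAGCCAACACGGGGG. This occurs on the top strand at positions 68–87.
The product runs from position 37 to position 87, so its length is 87 − 37 + 1 = 51 bp.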